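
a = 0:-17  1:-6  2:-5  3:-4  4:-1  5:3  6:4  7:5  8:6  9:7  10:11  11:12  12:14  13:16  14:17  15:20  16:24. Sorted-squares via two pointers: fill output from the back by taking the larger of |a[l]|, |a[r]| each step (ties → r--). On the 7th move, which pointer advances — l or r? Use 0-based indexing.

l=0 r=16: |-17|<=|24| out[16]=576, r--
l=0 r=15: |-17|<=|20| out[15]=400, r--
l=0 r=14: |-17|<=|17| out[14]=289, r--
l=0 r=13: |-17|>|16| out[13]=289, l++
l=1 r=13: |-6|<=|16| out[12]=256, r--
l=1 r=12: |-6|<=|14| out[11]=196, r--
l=1 r=11: |-6|<=|12| out[10]=144, r--

r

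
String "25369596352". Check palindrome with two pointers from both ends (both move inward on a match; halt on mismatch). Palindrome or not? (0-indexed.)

palindrome

[0,10] '2'=='2' → l++,r--
[1,9] '5'=='5' → l++,r--
[2,8] '3'=='3' → l++,r--
[3,7] '6'=='6' → l++,r--
[4,6] '9'=='9' → l++,r--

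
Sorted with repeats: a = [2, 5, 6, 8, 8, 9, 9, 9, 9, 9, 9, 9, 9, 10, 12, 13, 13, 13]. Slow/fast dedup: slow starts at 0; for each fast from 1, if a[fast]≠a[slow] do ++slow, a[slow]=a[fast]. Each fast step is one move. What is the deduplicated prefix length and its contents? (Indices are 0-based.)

length 8; prefix = [2, 5, 6, 8, 9, 10, 12, 13]

slow=0 fast=1: a[fast]=5≠a[slow]=2 write a[1]=5, slow++,fast++
slow=1 fast=2: a[fast]=6≠a[slow]=5 write a[2]=6, slow++,fast++
slow=2 fast=3: a[fast]=8≠a[slow]=6 write a[3]=8, slow++,fast++
slow=3 fast=4: a[fast]=8=a[slow] dup, fast++
slow=3 fast=5: a[fast]=9≠a[slow]=8 write a[4]=9, slow++,fast++
slow=4 fast=6: a[fast]=9=a[slow] dup, fast++
slow=4 fast=7: a[fast]=9=a[slow] dup, fast++
slow=4 fast=8: a[fast]=9=a[slow] dup, fast++
slow=4 fast=9: a[fast]=9=a[slow] dup, fast++
slow=4 fast=10: a[fast]=9=a[slow] dup, fast++
slow=4 fast=11: a[fast]=9=a[slow] dup, fast++
slow=4 fast=12: a[fast]=9=a[slow] dup, fast++
slow=4 fast=13: a[fast]=10≠a[slow]=9 write a[5]=10, slow++,fast++
slow=5 fast=14: a[fast]=12≠a[slow]=10 write a[6]=12, slow++,fast++
slow=6 fast=15: a[fast]=13≠a[slow]=12 write a[7]=13, slow++,fast++
slow=7 fast=16: a[fast]=13=a[slow] dup, fast++
slow=7 fast=17: a[fast]=13=a[slow] dup, fast++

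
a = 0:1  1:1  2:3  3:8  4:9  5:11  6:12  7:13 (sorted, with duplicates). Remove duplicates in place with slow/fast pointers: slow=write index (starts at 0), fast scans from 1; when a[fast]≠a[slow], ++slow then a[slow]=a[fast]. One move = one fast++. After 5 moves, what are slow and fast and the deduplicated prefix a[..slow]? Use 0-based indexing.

slow=4, fast=6, prefix=[1, 3, 8, 9, 11]

slow=0 fast=1: a[fast]=1=a[slow] dup, fast++
slow=0 fast=2: a[fast]=3≠a[slow]=1 write a[1]=3, slow++,fast++
slow=1 fast=3: a[fast]=8≠a[slow]=3 write a[2]=8, slow++,fast++
slow=2 fast=4: a[fast]=9≠a[slow]=8 write a[3]=9, slow++,fast++
slow=3 fast=5: a[fast]=11≠a[slow]=9 write a[4]=11, slow++,fast++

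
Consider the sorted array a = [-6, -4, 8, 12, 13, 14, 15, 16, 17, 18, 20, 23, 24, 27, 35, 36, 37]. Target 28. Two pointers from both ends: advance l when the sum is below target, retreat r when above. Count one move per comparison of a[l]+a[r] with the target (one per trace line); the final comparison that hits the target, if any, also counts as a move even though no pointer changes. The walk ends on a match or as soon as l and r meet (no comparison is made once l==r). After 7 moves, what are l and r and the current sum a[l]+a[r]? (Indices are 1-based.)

l=1 r=17: -6+37=31 >28, r--
l=1 r=16: -6+36=30 >28, r--
l=1 r=15: -6+35=29 >28, r--
l=1 r=14: -6+27=21 <28, l++
l=2 r=14: -4+27=23 <28, l++
l=3 r=14: 8+27=35 >28, r--
l=3 r=13: 8+24=32 >28, r--

l=3, r=12, sum=31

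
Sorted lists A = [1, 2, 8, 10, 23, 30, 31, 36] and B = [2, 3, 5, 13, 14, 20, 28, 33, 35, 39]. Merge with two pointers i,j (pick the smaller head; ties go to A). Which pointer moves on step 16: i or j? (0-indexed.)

i=0 j=0: A[i]=1<=B[j]=2 take 1, i++
i=1 j=0: A[i]=2<=B[j]=2 take 2, i++
i=2 j=0: A[i]=8>B[j]=2 take 2, j++
i=2 j=1: A[i]=8>B[j]=3 take 3, j++
i=2 j=2: A[i]=8>B[j]=5 take 5, j++
i=2 j=3: A[i]=8<=B[j]=13 take 8, i++
i=3 j=3: A[i]=10<=B[j]=13 take 10, i++
i=4 j=3: A[i]=23>B[j]=13 take 13, j++
i=4 j=4: A[i]=23>B[j]=14 take 14, j++
i=4 j=5: A[i]=23>B[j]=20 take 20, j++
i=4 j=6: A[i]=23<=B[j]=28 take 23, i++
i=5 j=6: A[i]=30>B[j]=28 take 28, j++
i=5 j=7: A[i]=30<=B[j]=33 take 30, i++
i=6 j=7: A[i]=31<=B[j]=33 take 31, i++
i=7 j=7: A[i]=36>B[j]=33 take 33, j++
i=7 j=8: A[i]=36>B[j]=35 take 35, j++

j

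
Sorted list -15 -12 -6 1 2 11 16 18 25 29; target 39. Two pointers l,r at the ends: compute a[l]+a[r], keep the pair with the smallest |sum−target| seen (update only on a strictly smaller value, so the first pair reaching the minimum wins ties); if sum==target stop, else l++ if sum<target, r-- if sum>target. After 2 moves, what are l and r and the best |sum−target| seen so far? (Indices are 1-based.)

l=3, r=10, best |Δ|=22

l=1 r=10: -15+29=14 d=25 *, l++
l=2 r=10: -12+29=17 d=22 *, l++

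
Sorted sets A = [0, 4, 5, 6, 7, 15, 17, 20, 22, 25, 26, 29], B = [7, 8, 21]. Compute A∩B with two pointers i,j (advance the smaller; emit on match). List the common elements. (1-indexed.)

i=1 j=1: 0<7, i++
i=2 j=1: 4<7, i++
i=3 j=1: 5<7, i++
i=4 j=1: 6<7, i++
i=5 j=1: 7==7 emit, i++,j++
i=6 j=2: 15>8, j++
i=6 j=3: 15<21, i++
i=7 j=3: 17<21, i++
i=8 j=3: 20<21, i++
i=9 j=3: 22>21, j++

intersection = [7]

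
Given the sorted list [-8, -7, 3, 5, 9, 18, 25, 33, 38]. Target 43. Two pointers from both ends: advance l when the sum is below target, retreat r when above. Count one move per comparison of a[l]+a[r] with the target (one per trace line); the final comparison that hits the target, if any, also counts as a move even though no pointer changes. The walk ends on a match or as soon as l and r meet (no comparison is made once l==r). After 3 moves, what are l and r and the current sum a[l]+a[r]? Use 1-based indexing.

[1,9] -8+38=30 <43 → l++
[2,9] -7+38=31 <43 → l++
[3,9] 3+38=41 <43 → l++

l=4, r=9, sum=43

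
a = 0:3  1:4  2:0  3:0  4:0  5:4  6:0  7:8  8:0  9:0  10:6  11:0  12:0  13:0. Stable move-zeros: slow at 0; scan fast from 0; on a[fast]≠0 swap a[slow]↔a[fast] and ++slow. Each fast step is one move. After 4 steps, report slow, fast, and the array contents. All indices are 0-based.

slow=2, fast=4, a=[3, 4, 0, 0, 0, 4, 0, 8, 0, 0, 6, 0, 0, 0]

slow=0 fast=0: a[fast]=3≠0 swap→a[0]=3, slow++,fast++
slow=1 fast=1: a[fast]=4≠0 swap→a[1]=4, slow++,fast++
slow=2 fast=2: a[fast]=0, fast++
slow=2 fast=3: a[fast]=0, fast++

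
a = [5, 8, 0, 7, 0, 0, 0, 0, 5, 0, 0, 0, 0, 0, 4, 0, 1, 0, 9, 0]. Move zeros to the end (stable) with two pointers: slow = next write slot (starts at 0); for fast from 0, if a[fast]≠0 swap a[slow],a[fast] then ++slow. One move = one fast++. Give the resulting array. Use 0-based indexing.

slow=0 fast=0: a[fast]=5≠0 swap→a[0]=5, slow++,fast++
slow=1 fast=1: a[fast]=8≠0 swap→a[1]=8, slow++,fast++
slow=2 fast=2: a[fast]=0, fast++
slow=2 fast=3: a[fast]=7≠0 swap→a[2]=7, slow++,fast++
slow=3 fast=4: a[fast]=0, fast++
slow=3 fast=5: a[fast]=0, fast++
slow=3 fast=6: a[fast]=0, fast++
slow=3 fast=7: a[fast]=0, fast++
slow=3 fast=8: a[fast]=5≠0 swap→a[3]=5, slow++,fast++
slow=4 fast=9: a[fast]=0, fast++
slow=4 fast=10: a[fast]=0, fast++
slow=4 fast=11: a[fast]=0, fast++
slow=4 fast=12: a[fast]=0, fast++
slow=4 fast=13: a[fast]=0, fast++
slow=4 fast=14: a[fast]=4≠0 swap→a[4]=4, slow++,fast++
slow=5 fast=15: a[fast]=0, fast++
slow=5 fast=16: a[fast]=1≠0 swap→a[5]=1, slow++,fast++
slow=6 fast=17: a[fast]=0, fast++
slow=6 fast=18: a[fast]=9≠0 swap→a[6]=9, slow++,fast++
slow=7 fast=19: a[fast]=0, fast++

[5, 8, 7, 5, 4, 1, 9, 0, 0, 0, 0, 0, 0, 0, 0, 0, 0, 0, 0, 0]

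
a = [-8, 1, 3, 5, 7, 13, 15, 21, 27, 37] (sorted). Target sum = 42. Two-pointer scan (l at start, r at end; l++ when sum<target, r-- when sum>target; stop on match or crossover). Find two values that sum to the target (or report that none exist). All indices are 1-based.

(5, 37)

[1,10] -8+37=29 <42 → l++
[2,10] 1+37=38 <42 → l++
[3,10] 3+37=40 <42 → l++
[4,10] 5+37=42 → found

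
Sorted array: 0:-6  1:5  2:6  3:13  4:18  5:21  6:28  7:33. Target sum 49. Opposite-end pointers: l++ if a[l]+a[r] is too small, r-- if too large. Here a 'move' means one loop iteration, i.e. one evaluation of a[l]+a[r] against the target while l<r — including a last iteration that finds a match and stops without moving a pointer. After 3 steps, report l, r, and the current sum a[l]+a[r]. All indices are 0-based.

l=3, r=7, sum=46

[0,7] -6+33=27 <49 → l++
[1,7] 5+33=38 <49 → l++
[2,7] 6+33=39 <49 → l++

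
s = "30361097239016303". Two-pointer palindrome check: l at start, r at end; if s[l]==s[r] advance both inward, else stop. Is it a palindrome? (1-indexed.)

not a palindrome (mismatch at 8,10)

l=1 r=17: '3'=='3', l++,r--
l=2 r=16: '0'=='0', l++,r--
l=3 r=15: '3'=='3', l++,r--
l=4 r=14: '6'=='6', l++,r--
l=5 r=13: '1'=='1', l++,r--
l=6 r=12: '0'=='0', l++,r--
l=7 r=11: '9'=='9', l++,r--
l=8 r=10: '7'!='3', stop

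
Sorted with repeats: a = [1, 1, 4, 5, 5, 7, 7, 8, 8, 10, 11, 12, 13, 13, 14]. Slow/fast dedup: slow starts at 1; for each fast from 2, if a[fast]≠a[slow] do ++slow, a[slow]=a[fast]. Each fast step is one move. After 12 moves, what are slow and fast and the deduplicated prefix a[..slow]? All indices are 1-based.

(s=1,f=2) a[fast]=1=a[slow] dup → fast++
(s=1,f=3) a[fast]=4≠a[slow]=1 write a[2]=4 → slow++,fast++
(s=2,f=4) a[fast]=5≠a[slow]=4 write a[3]=5 → slow++,fast++
(s=3,f=5) a[fast]=5=a[slow] dup → fast++
(s=3,f=6) a[fast]=7≠a[slow]=5 write a[4]=7 → slow++,fast++
(s=4,f=7) a[fast]=7=a[slow] dup → fast++
(s=4,f=8) a[fast]=8≠a[slow]=7 write a[5]=8 → slow++,fast++
(s=5,f=9) a[fast]=8=a[slow] dup → fast++
(s=5,f=10) a[fast]=10≠a[slow]=8 write a[6]=10 → slow++,fast++
(s=6,f=11) a[fast]=11≠a[slow]=10 write a[7]=11 → slow++,fast++
(s=7,f=12) a[fast]=12≠a[slow]=11 write a[8]=12 → slow++,fast++
(s=8,f=13) a[fast]=13≠a[slow]=12 write a[9]=13 → slow++,fast++

slow=9, fast=14, prefix=[1, 4, 5, 7, 8, 10, 11, 12, 13]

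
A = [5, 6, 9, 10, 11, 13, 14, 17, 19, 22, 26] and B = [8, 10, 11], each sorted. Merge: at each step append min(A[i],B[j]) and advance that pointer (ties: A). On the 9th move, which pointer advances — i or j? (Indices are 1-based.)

i=1 j=1: A[i]=5<=B[j]=8 take 5, i++
i=2 j=1: A[i]=6<=B[j]=8 take 6, i++
i=3 j=1: A[i]=9>B[j]=8 take 8, j++
i=3 j=2: A[i]=9<=B[j]=10 take 9, i++
i=4 j=2: A[i]=10<=B[j]=10 take 10, i++
i=5 j=2: A[i]=11>B[j]=10 take 10, j++
i=5 j=3: A[i]=11<=B[j]=11 take 11, i++
i=6 j=3: A[i]=13>B[j]=11 take 11, j++
i=6 j=4: B done, take A[i]=13, i++

i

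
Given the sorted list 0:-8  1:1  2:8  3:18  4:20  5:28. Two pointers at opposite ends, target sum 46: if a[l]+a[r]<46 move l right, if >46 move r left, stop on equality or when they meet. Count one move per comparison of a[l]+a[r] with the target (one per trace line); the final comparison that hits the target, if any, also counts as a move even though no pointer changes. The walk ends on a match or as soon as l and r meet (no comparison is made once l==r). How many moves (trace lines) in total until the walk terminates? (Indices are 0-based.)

l=0 r=5: -8+28=20 <46, l++
l=1 r=5: 1+28=29 <46, l++
l=2 r=5: 8+28=36 <46, l++
l=3 r=5: 18+28=46, found

4 moves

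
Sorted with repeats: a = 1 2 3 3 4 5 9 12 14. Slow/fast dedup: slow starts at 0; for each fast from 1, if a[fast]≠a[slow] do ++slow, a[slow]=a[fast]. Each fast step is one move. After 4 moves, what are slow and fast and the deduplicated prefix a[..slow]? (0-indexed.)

(s=0,f=1) a[fast]=2≠a[slow]=1 write a[1]=2 → slow++,fast++
(s=1,f=2) a[fast]=3≠a[slow]=2 write a[2]=3 → slow++,fast++
(s=2,f=3) a[fast]=3=a[slow] dup → fast++
(s=2,f=4) a[fast]=4≠a[slow]=3 write a[3]=4 → slow++,fast++

slow=3, fast=5, prefix=[1, 2, 3, 4]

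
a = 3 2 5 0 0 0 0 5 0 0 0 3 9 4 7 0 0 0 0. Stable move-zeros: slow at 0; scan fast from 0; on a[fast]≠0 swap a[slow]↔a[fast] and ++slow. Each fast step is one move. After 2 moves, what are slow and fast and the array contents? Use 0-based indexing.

slow=0 fast=0: a[fast]=3≠0 swap→a[0]=3, slow++,fast++
slow=1 fast=1: a[fast]=2≠0 swap→a[1]=2, slow++,fast++

slow=2, fast=2, a=[3, 2, 5, 0, 0, 0, 0, 5, 0, 0, 0, 3, 9, 4, 7, 0, 0, 0, 0]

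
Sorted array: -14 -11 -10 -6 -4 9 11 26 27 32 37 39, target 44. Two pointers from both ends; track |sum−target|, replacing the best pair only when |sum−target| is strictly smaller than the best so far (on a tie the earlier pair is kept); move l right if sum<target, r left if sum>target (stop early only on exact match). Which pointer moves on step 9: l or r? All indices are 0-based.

[0,11] -14+39=25 d=19 * → l++
[1,11] -11+39=28 d=16 * → l++
[2,11] -10+39=29 d=15 * → l++
[3,11] -6+39=33 d=11 * → l++
[4,11] -4+39=35 d=9 * → l++
[5,11] 9+39=48 d=4 * → r--
[5,10] 9+37=46 d=2 * → r--
[5,9] 9+32=41 d=3 → l++
[6,9] 11+32=43 d=1 * → l++

l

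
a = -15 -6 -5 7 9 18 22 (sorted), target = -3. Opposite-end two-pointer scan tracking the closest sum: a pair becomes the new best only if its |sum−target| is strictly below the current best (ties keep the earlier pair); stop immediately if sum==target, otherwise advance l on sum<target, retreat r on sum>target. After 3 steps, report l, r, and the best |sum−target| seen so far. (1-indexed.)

l=2, r=5, best |Δ|=3

l=1 r=7: -15+22=7 d=10 *, r--
l=1 r=6: -15+18=3 d=6 *, r--
l=1 r=5: -15+9=-6 d=3 *, l++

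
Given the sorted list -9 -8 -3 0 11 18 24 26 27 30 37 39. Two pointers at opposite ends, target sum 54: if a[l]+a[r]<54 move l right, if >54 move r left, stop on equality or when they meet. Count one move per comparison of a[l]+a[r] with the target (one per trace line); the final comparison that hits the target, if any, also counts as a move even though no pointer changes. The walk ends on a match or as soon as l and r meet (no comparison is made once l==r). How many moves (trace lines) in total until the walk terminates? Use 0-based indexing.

l=0 r=11: -9+39=30 <54, l++
l=1 r=11: -8+39=31 <54, l++
l=2 r=11: -3+39=36 <54, l++
l=3 r=11: 0+39=39 <54, l++
l=4 r=11: 11+39=50 <54, l++
l=5 r=11: 18+39=57 >54, r--
l=5 r=10: 18+37=55 >54, r--
l=5 r=9: 18+30=48 <54, l++
l=6 r=9: 24+30=54, found

9 moves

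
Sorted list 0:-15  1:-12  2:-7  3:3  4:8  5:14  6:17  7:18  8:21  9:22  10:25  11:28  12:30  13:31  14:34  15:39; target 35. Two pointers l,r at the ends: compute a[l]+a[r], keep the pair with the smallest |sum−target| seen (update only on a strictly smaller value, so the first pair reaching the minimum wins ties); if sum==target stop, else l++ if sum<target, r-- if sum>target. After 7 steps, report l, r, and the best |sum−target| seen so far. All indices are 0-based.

l=4, r=12, best |Δ|=1

l=0 r=15: -15+39=24 d=11 *, l++
l=1 r=15: -12+39=27 d=8 *, l++
l=2 r=15: -7+39=32 d=3 *, l++
l=3 r=15: 3+39=42 d=7, r--
l=3 r=14: 3+34=37 d=2 *, r--
l=3 r=13: 3+31=34 d=1 *, l++
l=4 r=13: 8+31=39 d=4, r--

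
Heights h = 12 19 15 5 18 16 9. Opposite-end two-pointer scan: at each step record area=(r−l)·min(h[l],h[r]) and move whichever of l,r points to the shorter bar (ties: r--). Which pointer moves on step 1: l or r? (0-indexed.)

l=0 r=6: min(12,9)*6=54 best=54 *, r--

r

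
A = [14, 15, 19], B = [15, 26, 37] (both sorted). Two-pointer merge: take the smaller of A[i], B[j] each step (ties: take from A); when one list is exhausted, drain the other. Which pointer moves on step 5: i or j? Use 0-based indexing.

i=0 j=0: A[i]=14<=B[j]=15 take 14, i++
i=1 j=0: A[i]=15<=B[j]=15 take 15, i++
i=2 j=0: A[i]=19>B[j]=15 take 15, j++
i=2 j=1: A[i]=19<=B[j]=26 take 19, i++
i=3 j=1: A done, take B[j]=26, j++

j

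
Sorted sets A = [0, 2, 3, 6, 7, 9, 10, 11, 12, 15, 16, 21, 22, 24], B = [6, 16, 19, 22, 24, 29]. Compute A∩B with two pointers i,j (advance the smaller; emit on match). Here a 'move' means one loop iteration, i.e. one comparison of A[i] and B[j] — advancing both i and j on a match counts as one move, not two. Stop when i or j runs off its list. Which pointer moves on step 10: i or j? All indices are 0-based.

i

i=0 j=0: 0<6, i++
i=1 j=0: 2<6, i++
i=2 j=0: 3<6, i++
i=3 j=0: 6==6 emit, i++,j++
i=4 j=1: 7<16, i++
i=5 j=1: 9<16, i++
i=6 j=1: 10<16, i++
i=7 j=1: 11<16, i++
i=8 j=1: 12<16, i++
i=9 j=1: 15<16, i++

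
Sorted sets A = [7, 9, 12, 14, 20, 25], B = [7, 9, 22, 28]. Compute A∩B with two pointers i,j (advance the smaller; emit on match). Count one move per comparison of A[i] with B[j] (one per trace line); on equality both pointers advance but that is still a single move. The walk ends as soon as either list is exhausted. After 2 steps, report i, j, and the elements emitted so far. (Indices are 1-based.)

i=1 j=1: 7==7 emit, i++,j++
i=2 j=2: 9==9 emit, i++,j++

i=3, j=3, emitted=[7, 9]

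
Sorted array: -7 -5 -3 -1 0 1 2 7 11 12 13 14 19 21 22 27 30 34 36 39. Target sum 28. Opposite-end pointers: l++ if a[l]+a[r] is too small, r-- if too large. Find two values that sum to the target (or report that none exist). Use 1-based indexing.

l=1 r=20: -7+39=32 >28, r--
l=1 r=19: -7+36=29 >28, r--
l=1 r=18: -7+34=27 <28, l++
l=2 r=18: -5+34=29 >28, r--
l=2 r=17: -5+30=25 <28, l++
l=3 r=17: -3+30=27 <28, l++
l=4 r=17: -1+30=29 >28, r--
l=4 r=16: -1+27=26 <28, l++
l=5 r=16: 0+27=27 <28, l++
l=6 r=16: 1+27=28, found

(1, 27)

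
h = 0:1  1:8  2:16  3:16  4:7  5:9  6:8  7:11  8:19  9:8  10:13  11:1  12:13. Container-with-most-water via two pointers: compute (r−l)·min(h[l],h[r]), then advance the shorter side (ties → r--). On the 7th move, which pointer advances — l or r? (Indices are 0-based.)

l=0 r=12: min(1,13)*12=12 best=12 *, l++
l=1 r=12: min(8,13)*11=88 best=88 *, l++
l=2 r=12: min(16,13)*10=130 best=130 *, r--
l=2 r=11: min(16,1)*9=9 best=130, r--
l=2 r=10: min(16,13)*8=104 best=130, r--
l=2 r=9: min(16,8)*7=56 best=130, r--
l=2 r=8: min(16,19)*6=96 best=130, l++

l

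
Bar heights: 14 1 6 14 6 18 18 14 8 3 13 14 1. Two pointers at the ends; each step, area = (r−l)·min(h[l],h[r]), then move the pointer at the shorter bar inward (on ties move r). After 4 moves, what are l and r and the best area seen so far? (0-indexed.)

l=0 r=12: min(14,1)*12=12 best=12 *, r--
l=0 r=11: min(14,14)*11=154 best=154 *, r--
l=0 r=10: min(14,13)*10=130 best=154, r--
l=0 r=9: min(14,3)*9=27 best=154, r--

l=0, r=8, best area=154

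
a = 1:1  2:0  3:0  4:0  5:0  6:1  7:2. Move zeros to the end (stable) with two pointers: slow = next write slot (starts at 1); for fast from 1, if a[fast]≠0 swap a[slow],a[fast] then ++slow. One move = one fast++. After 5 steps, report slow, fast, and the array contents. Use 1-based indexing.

slow=2, fast=6, a=[1, 0, 0, 0, 0, 1, 2]

slow=1 fast=1: a[fast]=1≠0 swap→a[1]=1, slow++,fast++
slow=2 fast=2: a[fast]=0, fast++
slow=2 fast=3: a[fast]=0, fast++
slow=2 fast=4: a[fast]=0, fast++
slow=2 fast=5: a[fast]=0, fast++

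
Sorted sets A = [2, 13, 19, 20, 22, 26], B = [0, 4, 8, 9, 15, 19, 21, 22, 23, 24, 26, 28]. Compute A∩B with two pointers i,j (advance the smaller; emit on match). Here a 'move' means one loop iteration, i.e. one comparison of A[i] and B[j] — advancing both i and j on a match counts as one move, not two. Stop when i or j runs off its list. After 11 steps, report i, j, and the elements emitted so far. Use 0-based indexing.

[i=0,j=0] 2>0 → j++
[i=0,j=1] 2<4 → i++
[i=1,j=1] 13>4 → j++
[i=1,j=2] 13>8 → j++
[i=1,j=3] 13>9 → j++
[i=1,j=4] 13<15 → i++
[i=2,j=4] 19>15 → j++
[i=2,j=5] 19==19 emit → i++,j++
[i=3,j=6] 20<21 → i++
[i=4,j=6] 22>21 → j++
[i=4,j=7] 22==22 emit → i++,j++

i=5, j=8, emitted=[19, 22]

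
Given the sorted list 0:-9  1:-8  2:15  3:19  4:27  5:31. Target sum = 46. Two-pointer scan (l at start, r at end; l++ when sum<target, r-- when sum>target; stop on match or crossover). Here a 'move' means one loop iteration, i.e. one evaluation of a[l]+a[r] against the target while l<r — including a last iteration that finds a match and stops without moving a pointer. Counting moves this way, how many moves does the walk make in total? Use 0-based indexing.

3 moves

[0,5] -9+31=22 <46 → l++
[1,5] -8+31=23 <46 → l++
[2,5] 15+31=46 → found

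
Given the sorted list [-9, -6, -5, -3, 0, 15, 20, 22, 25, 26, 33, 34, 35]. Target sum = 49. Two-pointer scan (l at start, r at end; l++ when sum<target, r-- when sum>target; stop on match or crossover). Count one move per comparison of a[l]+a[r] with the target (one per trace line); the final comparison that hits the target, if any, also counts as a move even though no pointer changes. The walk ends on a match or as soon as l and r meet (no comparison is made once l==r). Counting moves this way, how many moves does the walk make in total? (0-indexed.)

[0,12] -9+35=26 <49 → l++
[1,12] -6+35=29 <49 → l++
[2,12] -5+35=30 <49 → l++
[3,12] -3+35=32 <49 → l++
[4,12] 0+35=35 <49 → l++
[5,12] 15+35=50 >49 → r--
[5,11] 15+34=49 → found

7 moves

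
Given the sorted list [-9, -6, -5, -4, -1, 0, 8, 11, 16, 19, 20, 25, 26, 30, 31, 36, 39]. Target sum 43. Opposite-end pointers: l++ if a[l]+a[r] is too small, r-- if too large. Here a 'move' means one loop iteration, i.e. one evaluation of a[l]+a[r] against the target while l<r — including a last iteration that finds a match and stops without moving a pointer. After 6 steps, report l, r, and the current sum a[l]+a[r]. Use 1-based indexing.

l=1 r=17: -9+39=30 <43, l++
l=2 r=17: -6+39=33 <43, l++
l=3 r=17: -5+39=34 <43, l++
l=4 r=17: -4+39=35 <43, l++
l=5 r=17: -1+39=38 <43, l++
l=6 r=17: 0+39=39 <43, l++

l=7, r=17, sum=47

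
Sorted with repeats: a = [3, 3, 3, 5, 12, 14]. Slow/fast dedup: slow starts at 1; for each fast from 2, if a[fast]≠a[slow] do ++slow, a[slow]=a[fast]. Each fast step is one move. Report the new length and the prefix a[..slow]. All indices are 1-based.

(s=1,f=2) a[fast]=3=a[slow] dup → fast++
(s=1,f=3) a[fast]=3=a[slow] dup → fast++
(s=1,f=4) a[fast]=5≠a[slow]=3 write a[2]=5 → slow++,fast++
(s=2,f=5) a[fast]=12≠a[slow]=5 write a[3]=12 → slow++,fast++
(s=3,f=6) a[fast]=14≠a[slow]=12 write a[4]=14 → slow++,fast++

length 4; prefix = [3, 5, 12, 14]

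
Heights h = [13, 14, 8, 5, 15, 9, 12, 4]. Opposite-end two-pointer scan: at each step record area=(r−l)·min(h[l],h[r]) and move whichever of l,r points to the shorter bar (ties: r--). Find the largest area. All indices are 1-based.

max area = 72

[1,8] min(13,4)*7=28 best=28 * → r--
[1,7] min(13,12)*6=72 best=72 * → r--
[1,6] min(13,9)*5=45 best=72 → r--
[1,5] min(13,15)*4=52 best=72 → l++
[2,5] min(14,15)*3=42 best=72 → l++
[3,5] min(8,15)*2=16 best=72 → l++
[4,5] min(5,15)*1=5 best=72 → l++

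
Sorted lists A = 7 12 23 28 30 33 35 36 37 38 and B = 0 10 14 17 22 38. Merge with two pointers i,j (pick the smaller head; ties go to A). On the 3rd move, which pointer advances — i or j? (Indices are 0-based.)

i=0 j=0: A[i]=7>B[j]=0 take 0, j++
i=0 j=1: A[i]=7<=B[j]=10 take 7, i++
i=1 j=1: A[i]=12>B[j]=10 take 10, j++

j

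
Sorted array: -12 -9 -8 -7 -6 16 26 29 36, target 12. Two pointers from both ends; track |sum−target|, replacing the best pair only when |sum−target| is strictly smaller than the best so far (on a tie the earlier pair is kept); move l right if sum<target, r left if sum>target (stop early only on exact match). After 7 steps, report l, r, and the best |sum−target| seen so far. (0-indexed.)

l=4, r=5, best |Δ|=2

l=0 r=8: -12+36=24 d=12 *, r--
l=0 r=7: -12+29=17 d=5 *, r--
l=0 r=6: -12+26=14 d=2 *, r--
l=0 r=5: -12+16=4 d=8, l++
l=1 r=5: -9+16=7 d=5, l++
l=2 r=5: -8+16=8 d=4, l++
l=3 r=5: -7+16=9 d=3, l++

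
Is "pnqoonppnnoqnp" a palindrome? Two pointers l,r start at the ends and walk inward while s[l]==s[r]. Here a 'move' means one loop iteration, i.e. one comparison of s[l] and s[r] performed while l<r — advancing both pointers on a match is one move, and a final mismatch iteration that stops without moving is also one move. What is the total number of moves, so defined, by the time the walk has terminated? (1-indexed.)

l=1 r=14: 'p'=='p', l++,r--
l=2 r=13: 'n'=='n', l++,r--
l=3 r=12: 'q'=='q', l++,r--
l=4 r=11: 'o'=='o', l++,r--
l=5 r=10: 'o'!='n', stop

5 moves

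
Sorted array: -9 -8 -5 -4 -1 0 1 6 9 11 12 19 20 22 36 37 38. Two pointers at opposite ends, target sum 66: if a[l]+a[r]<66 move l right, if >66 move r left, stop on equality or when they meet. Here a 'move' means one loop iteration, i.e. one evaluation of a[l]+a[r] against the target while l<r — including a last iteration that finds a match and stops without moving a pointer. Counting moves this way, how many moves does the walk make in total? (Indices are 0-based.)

[0,16] -9+38=29 <66 → l++
[1,16] -8+38=30 <66 → l++
[2,16] -5+38=33 <66 → l++
[3,16] -4+38=34 <66 → l++
[4,16] -1+38=37 <66 → l++
[5,16] 0+38=38 <66 → l++
[6,16] 1+38=39 <66 → l++
[7,16] 6+38=44 <66 → l++
[8,16] 9+38=47 <66 → l++
[9,16] 11+38=49 <66 → l++
[10,16] 12+38=50 <66 → l++
[11,16] 19+38=57 <66 → l++
[12,16] 20+38=58 <66 → l++
[13,16] 22+38=60 <66 → l++
[14,16] 36+38=74 >66 → r--
[14,15] 36+37=73 >66 → r--

16 moves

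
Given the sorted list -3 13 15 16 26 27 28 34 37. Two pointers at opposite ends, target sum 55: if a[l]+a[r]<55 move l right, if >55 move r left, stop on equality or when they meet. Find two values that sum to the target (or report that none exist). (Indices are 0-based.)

l=0 r=8: -3+37=34 <55, l++
l=1 r=8: 13+37=50 <55, l++
l=2 r=8: 15+37=52 <55, l++
l=3 r=8: 16+37=53 <55, l++
l=4 r=8: 26+37=63 >55, r--
l=4 r=7: 26+34=60 >55, r--
l=4 r=6: 26+28=54 <55, l++
l=5 r=6: 27+28=55, found

(27, 28)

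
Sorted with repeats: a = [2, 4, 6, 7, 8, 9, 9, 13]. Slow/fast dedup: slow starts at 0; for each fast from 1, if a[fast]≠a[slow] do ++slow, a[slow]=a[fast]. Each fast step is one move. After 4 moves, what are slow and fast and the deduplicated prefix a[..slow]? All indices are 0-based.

slow=4, fast=5, prefix=[2, 4, 6, 7, 8]

(s=0,f=1) a[fast]=4≠a[slow]=2 write a[1]=4 → slow++,fast++
(s=1,f=2) a[fast]=6≠a[slow]=4 write a[2]=6 → slow++,fast++
(s=2,f=3) a[fast]=7≠a[slow]=6 write a[3]=7 → slow++,fast++
(s=3,f=4) a[fast]=8≠a[slow]=7 write a[4]=8 → slow++,fast++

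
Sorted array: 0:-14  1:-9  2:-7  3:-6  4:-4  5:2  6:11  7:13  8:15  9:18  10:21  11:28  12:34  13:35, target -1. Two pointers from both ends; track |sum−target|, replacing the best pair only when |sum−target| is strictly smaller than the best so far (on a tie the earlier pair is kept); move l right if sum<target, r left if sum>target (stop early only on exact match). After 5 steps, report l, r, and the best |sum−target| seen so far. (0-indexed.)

l=0 r=13: -14+35=21 d=22 *, r--
l=0 r=12: -14+34=20 d=21 *, r--
l=0 r=11: -14+28=14 d=15 *, r--
l=0 r=10: -14+21=7 d=8 *, r--
l=0 r=9: -14+18=4 d=5 *, r--

l=0, r=8, best |Δ|=5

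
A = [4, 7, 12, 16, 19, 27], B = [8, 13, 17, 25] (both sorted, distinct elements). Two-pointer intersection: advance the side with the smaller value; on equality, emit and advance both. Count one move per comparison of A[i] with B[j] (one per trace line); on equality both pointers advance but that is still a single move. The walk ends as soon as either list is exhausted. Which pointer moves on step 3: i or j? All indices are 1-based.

i=1 j=1: 4<8, i++
i=2 j=1: 7<8, i++
i=3 j=1: 12>8, j++

j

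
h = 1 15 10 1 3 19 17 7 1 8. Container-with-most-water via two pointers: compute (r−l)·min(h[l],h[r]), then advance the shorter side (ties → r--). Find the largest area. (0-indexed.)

max area = 75

[0,9] min(1,8)*9=9 best=9 * → l++
[1,9] min(15,8)*8=64 best=64 * → r--
[1,8] min(15,1)*7=7 best=64 → r--
[1,7] min(15,7)*6=42 best=64 → r--
[1,6] min(15,17)*5=75 best=75 * → l++
[2,6] min(10,17)*4=40 best=75 → l++
[3,6] min(1,17)*3=3 best=75 → l++
[4,6] min(3,17)*2=6 best=75 → l++
[5,6] min(19,17)*1=17 best=75 → r--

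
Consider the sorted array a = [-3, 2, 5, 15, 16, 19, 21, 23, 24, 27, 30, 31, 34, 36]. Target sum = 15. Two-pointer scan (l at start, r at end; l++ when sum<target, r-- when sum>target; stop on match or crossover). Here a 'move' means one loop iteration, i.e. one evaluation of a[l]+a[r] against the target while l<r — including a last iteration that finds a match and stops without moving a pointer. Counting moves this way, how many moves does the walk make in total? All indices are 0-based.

13 moves

[0,13] -3+36=33 >15 → r--
[0,12] -3+34=31 >15 → r--
[0,11] -3+31=28 >15 → r--
[0,10] -3+30=27 >15 → r--
[0,9] -3+27=24 >15 → r--
[0,8] -3+24=21 >15 → r--
[0,7] -3+23=20 >15 → r--
[0,6] -3+21=18 >15 → r--
[0,5] -3+19=16 >15 → r--
[0,4] -3+16=13 <15 → l++
[1,4] 2+16=18 >15 → r--
[1,3] 2+15=17 >15 → r--
[1,2] 2+5=7 <15 → l++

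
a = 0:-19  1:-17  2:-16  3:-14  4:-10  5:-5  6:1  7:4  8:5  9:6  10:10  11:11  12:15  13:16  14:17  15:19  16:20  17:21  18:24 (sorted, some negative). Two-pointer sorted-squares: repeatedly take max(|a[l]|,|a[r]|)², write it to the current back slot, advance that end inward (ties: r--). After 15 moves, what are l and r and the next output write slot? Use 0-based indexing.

l=0 r=18: |-19|<=|24| out[18]=576, r--
l=0 r=17: |-19|<=|21| out[17]=441, r--
l=0 r=16: |-19|<=|20| out[16]=400, r--
l=0 r=15: |-19|<=|19| out[15]=361, r--
l=0 r=14: |-19|>|17| out[14]=361, l++
l=1 r=14: |-17|<=|17| out[13]=289, r--
l=1 r=13: |-17|>|16| out[12]=289, l++
l=2 r=13: |-16|<=|16| out[11]=256, r--
l=2 r=12: |-16|>|15| out[10]=256, l++
l=3 r=12: |-14|<=|15| out[9]=225, r--
l=3 r=11: |-14|>|11| out[8]=196, l++
l=4 r=11: |-10|<=|11| out[7]=121, r--
l=4 r=10: |-10|<=|10| out[6]=100, r--
l=4 r=9: |-10|>|6| out[5]=100, l++
l=5 r=9: |-5|<=|6| out[4]=36, r--

l=5, r=8, next write slot=3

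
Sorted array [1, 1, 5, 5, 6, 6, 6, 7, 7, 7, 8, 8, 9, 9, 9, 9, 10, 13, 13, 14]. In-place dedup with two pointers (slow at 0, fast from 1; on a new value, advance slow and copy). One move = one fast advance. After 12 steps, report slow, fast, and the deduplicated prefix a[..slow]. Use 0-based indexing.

slow=5, fast=13, prefix=[1, 5, 6, 7, 8, 9]

(s=0,f=1) a[fast]=1=a[slow] dup → fast++
(s=0,f=2) a[fast]=5≠a[slow]=1 write a[1]=5 → slow++,fast++
(s=1,f=3) a[fast]=5=a[slow] dup → fast++
(s=1,f=4) a[fast]=6≠a[slow]=5 write a[2]=6 → slow++,fast++
(s=2,f=5) a[fast]=6=a[slow] dup → fast++
(s=2,f=6) a[fast]=6=a[slow] dup → fast++
(s=2,f=7) a[fast]=7≠a[slow]=6 write a[3]=7 → slow++,fast++
(s=3,f=8) a[fast]=7=a[slow] dup → fast++
(s=3,f=9) a[fast]=7=a[slow] dup → fast++
(s=3,f=10) a[fast]=8≠a[slow]=7 write a[4]=8 → slow++,fast++
(s=4,f=11) a[fast]=8=a[slow] dup → fast++
(s=4,f=12) a[fast]=9≠a[slow]=8 write a[5]=9 → slow++,fast++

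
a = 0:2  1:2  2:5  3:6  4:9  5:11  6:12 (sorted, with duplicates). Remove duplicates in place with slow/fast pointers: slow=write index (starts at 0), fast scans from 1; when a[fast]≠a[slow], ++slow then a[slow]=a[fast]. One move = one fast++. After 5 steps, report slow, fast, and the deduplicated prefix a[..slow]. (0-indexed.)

slow=4, fast=6, prefix=[2, 5, 6, 9, 11]

slow=0 fast=1: a[fast]=2=a[slow] dup, fast++
slow=0 fast=2: a[fast]=5≠a[slow]=2 write a[1]=5, slow++,fast++
slow=1 fast=3: a[fast]=6≠a[slow]=5 write a[2]=6, slow++,fast++
slow=2 fast=4: a[fast]=9≠a[slow]=6 write a[3]=9, slow++,fast++
slow=3 fast=5: a[fast]=11≠a[slow]=9 write a[4]=11, slow++,fast++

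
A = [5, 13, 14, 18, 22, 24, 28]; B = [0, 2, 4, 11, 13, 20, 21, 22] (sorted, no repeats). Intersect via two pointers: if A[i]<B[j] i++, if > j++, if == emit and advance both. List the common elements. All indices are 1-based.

[i=1,j=1] 5>0 → j++
[i=1,j=2] 5>2 → j++
[i=1,j=3] 5>4 → j++
[i=1,j=4] 5<11 → i++
[i=2,j=4] 13>11 → j++
[i=2,j=5] 13==13 emit → i++,j++
[i=3,j=6] 14<20 → i++
[i=4,j=6] 18<20 → i++
[i=5,j=6] 22>20 → j++
[i=5,j=7] 22>21 → j++
[i=5,j=8] 22==22 emit → i++,j++

intersection = [13, 22]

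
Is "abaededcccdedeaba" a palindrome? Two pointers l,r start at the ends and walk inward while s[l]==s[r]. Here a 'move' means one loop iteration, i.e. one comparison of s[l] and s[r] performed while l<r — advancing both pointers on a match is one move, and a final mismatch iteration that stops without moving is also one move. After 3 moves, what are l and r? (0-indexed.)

[0,16] 'a'=='a' → l++,r--
[1,15] 'b'=='b' → l++,r--
[2,14] 'a'=='a' → l++,r--

l=3, r=13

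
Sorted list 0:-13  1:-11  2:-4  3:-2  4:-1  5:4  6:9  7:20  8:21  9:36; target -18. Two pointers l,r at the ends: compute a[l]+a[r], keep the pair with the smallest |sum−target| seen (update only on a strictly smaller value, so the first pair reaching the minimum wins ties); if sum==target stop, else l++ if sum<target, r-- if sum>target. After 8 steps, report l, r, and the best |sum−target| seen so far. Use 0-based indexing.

l=0, r=1, best |Δ|=1

l=0 r=9: -13+36=23 d=41 *, r--
l=0 r=8: -13+21=8 d=26 *, r--
l=0 r=7: -13+20=7 d=25 *, r--
l=0 r=6: -13+9=-4 d=14 *, r--
l=0 r=5: -13+4=-9 d=9 *, r--
l=0 r=4: -13+-1=-14 d=4 *, r--
l=0 r=3: -13+-2=-15 d=3 *, r--
l=0 r=2: -13+-4=-17 d=1 *, r--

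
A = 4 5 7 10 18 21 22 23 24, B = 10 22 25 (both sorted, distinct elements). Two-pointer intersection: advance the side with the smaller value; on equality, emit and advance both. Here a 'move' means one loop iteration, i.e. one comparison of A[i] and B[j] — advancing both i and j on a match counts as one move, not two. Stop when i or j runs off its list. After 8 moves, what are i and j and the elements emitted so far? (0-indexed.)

i=8, j=2, emitted=[10, 22]

[i=0,j=0] 4<10 → i++
[i=1,j=0] 5<10 → i++
[i=2,j=0] 7<10 → i++
[i=3,j=0] 10==10 emit → i++,j++
[i=4,j=1] 18<22 → i++
[i=5,j=1] 21<22 → i++
[i=6,j=1] 22==22 emit → i++,j++
[i=7,j=2] 23<25 → i++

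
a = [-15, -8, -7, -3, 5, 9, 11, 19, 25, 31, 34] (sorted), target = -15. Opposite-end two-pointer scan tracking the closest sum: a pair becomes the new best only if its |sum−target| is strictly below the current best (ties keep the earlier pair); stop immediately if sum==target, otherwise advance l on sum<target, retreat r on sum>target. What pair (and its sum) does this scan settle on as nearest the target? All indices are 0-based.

l=0 r=10: -15+34=19 d=34 *, r--
l=0 r=9: -15+31=16 d=31 *, r--
l=0 r=8: -15+25=10 d=25 *, r--
l=0 r=7: -15+19=4 d=19 *, r--
l=0 r=6: -15+11=-4 d=11 *, r--
l=0 r=5: -15+9=-6 d=9 *, r--
l=0 r=4: -15+5=-10 d=5 *, r--
l=0 r=3: -15+-3=-18 d=3 *, l++
l=1 r=3: -8+-3=-11 d=4, r--
l=1 r=2: -8+-7=-15 d=0 *, stop

pair (-8, -7) with sum -15 (|Δ|=0)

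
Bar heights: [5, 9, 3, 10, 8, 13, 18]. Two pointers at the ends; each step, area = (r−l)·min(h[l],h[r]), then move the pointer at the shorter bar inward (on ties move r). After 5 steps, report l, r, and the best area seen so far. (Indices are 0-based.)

l=5, r=6, best area=45

[0,6] min(5,18)*6=30 best=30 * → l++
[1,6] min(9,18)*5=45 best=45 * → l++
[2,6] min(3,18)*4=12 best=45 → l++
[3,6] min(10,18)*3=30 best=45 → l++
[4,6] min(8,18)*2=16 best=45 → l++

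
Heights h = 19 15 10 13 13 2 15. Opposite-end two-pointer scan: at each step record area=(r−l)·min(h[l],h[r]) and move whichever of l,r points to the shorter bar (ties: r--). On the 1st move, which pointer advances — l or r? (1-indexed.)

l=1 r=7: min(19,15)*6=90 best=90 *, r--

r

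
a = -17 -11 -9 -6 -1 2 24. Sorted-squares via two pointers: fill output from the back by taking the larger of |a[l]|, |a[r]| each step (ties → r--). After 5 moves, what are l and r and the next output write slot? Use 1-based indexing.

l=1 r=7: |-17|<=|24| out[7]=576, r--
l=1 r=6: |-17|>|2| out[6]=289, l++
l=2 r=6: |-11|>|2| out[5]=121, l++
l=3 r=6: |-9|>|2| out[4]=81, l++
l=4 r=6: |-6|>|2| out[3]=36, l++

l=5, r=6, next write slot=2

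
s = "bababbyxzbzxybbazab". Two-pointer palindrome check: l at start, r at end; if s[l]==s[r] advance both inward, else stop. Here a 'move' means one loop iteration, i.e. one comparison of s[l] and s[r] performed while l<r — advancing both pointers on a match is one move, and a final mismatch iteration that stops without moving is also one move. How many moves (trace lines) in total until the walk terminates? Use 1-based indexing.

3 moves

l=1 r=19: 'b'=='b', l++,r--
l=2 r=18: 'a'=='a', l++,r--
l=3 r=17: 'b'!='z', stop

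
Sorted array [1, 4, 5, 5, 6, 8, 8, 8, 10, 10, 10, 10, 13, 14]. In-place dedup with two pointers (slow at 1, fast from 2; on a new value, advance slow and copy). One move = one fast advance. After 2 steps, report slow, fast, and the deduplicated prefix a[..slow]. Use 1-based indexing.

slow=3, fast=4, prefix=[1, 4, 5]

slow=1 fast=2: a[fast]=4≠a[slow]=1 write a[2]=4, slow++,fast++
slow=2 fast=3: a[fast]=5≠a[slow]=4 write a[3]=5, slow++,fast++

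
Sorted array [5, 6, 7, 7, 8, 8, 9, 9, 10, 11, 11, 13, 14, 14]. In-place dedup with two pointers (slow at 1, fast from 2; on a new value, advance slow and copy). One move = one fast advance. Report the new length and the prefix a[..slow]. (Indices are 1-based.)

(s=1,f=2) a[fast]=6≠a[slow]=5 write a[2]=6 → slow++,fast++
(s=2,f=3) a[fast]=7≠a[slow]=6 write a[3]=7 → slow++,fast++
(s=3,f=4) a[fast]=7=a[slow] dup → fast++
(s=3,f=5) a[fast]=8≠a[slow]=7 write a[4]=8 → slow++,fast++
(s=4,f=6) a[fast]=8=a[slow] dup → fast++
(s=4,f=7) a[fast]=9≠a[slow]=8 write a[5]=9 → slow++,fast++
(s=5,f=8) a[fast]=9=a[slow] dup → fast++
(s=5,f=9) a[fast]=10≠a[slow]=9 write a[6]=10 → slow++,fast++
(s=6,f=10) a[fast]=11≠a[slow]=10 write a[7]=11 → slow++,fast++
(s=7,f=11) a[fast]=11=a[slow] dup → fast++
(s=7,f=12) a[fast]=13≠a[slow]=11 write a[8]=13 → slow++,fast++
(s=8,f=13) a[fast]=14≠a[slow]=13 write a[9]=14 → slow++,fast++
(s=9,f=14) a[fast]=14=a[slow] dup → fast++

length 9; prefix = [5, 6, 7, 8, 9, 10, 11, 13, 14]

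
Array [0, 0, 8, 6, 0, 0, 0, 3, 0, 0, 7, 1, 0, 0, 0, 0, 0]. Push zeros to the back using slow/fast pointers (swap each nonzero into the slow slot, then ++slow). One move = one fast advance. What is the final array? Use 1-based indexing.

[8, 6, 3, 7, 1, 0, 0, 0, 0, 0, 0, 0, 0, 0, 0, 0, 0]

slow=1 fast=1: a[fast]=0, fast++
slow=1 fast=2: a[fast]=0, fast++
slow=1 fast=3: a[fast]=8≠0 swap→a[1]=8, slow++,fast++
slow=2 fast=4: a[fast]=6≠0 swap→a[2]=6, slow++,fast++
slow=3 fast=5: a[fast]=0, fast++
slow=3 fast=6: a[fast]=0, fast++
slow=3 fast=7: a[fast]=0, fast++
slow=3 fast=8: a[fast]=3≠0 swap→a[3]=3, slow++,fast++
slow=4 fast=9: a[fast]=0, fast++
slow=4 fast=10: a[fast]=0, fast++
slow=4 fast=11: a[fast]=7≠0 swap→a[4]=7, slow++,fast++
slow=5 fast=12: a[fast]=1≠0 swap→a[5]=1, slow++,fast++
slow=6 fast=13: a[fast]=0, fast++
slow=6 fast=14: a[fast]=0, fast++
slow=6 fast=15: a[fast]=0, fast++
slow=6 fast=16: a[fast]=0, fast++
slow=6 fast=17: a[fast]=0, fast++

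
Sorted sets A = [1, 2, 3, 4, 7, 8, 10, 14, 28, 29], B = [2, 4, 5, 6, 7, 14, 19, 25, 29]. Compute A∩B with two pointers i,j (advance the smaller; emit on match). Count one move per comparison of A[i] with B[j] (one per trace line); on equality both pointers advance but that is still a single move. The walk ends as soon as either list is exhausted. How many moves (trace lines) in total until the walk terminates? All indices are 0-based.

i=0 j=0: 1<2, i++
i=1 j=0: 2==2 emit, i++,j++
i=2 j=1: 3<4, i++
i=3 j=1: 4==4 emit, i++,j++
i=4 j=2: 7>5, j++
i=4 j=3: 7>6, j++
i=4 j=4: 7==7 emit, i++,j++
i=5 j=5: 8<14, i++
i=6 j=5: 10<14, i++
i=7 j=5: 14==14 emit, i++,j++
i=8 j=6: 28>19, j++
i=8 j=7: 28>25, j++
i=8 j=8: 28<29, i++
i=9 j=8: 29==29 emit, i++,j++

14 moves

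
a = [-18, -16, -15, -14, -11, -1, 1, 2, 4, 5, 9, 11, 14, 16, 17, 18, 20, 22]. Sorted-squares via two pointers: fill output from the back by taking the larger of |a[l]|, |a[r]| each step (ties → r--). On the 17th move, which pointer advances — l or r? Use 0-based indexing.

[0,17] |-18|<=|22| out[17]=484 → r--
[0,16] |-18|<=|20| out[16]=400 → r--
[0,15] |-18|<=|18| out[15]=324 → r--
[0,14] |-18|>|17| out[14]=324 → l++
[1,14] |-16|<=|17| out[13]=289 → r--
[1,13] |-16|<=|16| out[12]=256 → r--
[1,12] |-16|>|14| out[11]=256 → l++
[2,12] |-15|>|14| out[10]=225 → l++
[3,12] |-14|<=|14| out[9]=196 → r--
[3,11] |-14|>|11| out[8]=196 → l++
[4,11] |-11|<=|11| out[7]=121 → r--
[4,10] |-11|>|9| out[6]=121 → l++
[5,10] |-1|<=|9| out[5]=81 → r--
[5,9] |-1|<=|5| out[4]=25 → r--
[5,8] |-1|<=|4| out[3]=16 → r--
[5,7] |-1|<=|2| out[2]=4 → r--
[5,6] |-1|<=|1| out[1]=1 → r--

r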